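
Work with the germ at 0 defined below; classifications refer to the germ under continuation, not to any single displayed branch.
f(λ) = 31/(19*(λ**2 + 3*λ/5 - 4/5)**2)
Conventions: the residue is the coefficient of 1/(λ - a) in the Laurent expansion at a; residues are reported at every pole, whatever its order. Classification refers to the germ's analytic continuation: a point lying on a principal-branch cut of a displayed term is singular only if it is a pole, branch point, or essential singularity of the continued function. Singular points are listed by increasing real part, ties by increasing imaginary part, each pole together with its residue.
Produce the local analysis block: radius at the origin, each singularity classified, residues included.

Radius of convergence at 0: -3/10 + (1/10)*sqrt(89).
At -3/10 - (1/10)*sqrt(89): a pole of order 2; residue (7750/150499)*sqrt(89).
At -3/10 + (1/10)*sqrt(89): a pole of order 2; residue -(7750/150499)*sqrt(89).

Denominator factor (λ**2 + 3*λ/5 - 4/5)^2: discriminant 89/25, real irrational roots -3/10 + (1/10)*sqrt(89) and -3/10 - (1/10)*sqrt(89); poles of order 2, moduli -3/10 + (1/10)*sqrt(89) and 3/10 + (1/10)*sqrt(89).
The radius of convergence is the smallest modulus among the singular points: -3/10 + (1/10)*sqrt(89).
The factor λ**2 + 3*λ/5 - 4/5 splits as (λ - a)(λ - a') with a = -3/10 - (1/10)*sqrt(89), a' = -3/10 + (1/10)*sqrt(89). At the order-2 pole a set g(λ) = (λ - a)^2*f(λ) = [31/19] / (λ - a')^2.
Order-2 pole: residue = g'(a); g'(-3/10 - (1/10)*sqrt(89)) = (7750/150499)*sqrt(89), so the residue is (7750/150499)*sqrt(89).
The factor λ**2 + 3*λ/5 - 4/5 splits as (λ - a)(λ - a') with a = -3/10 + (1/10)*sqrt(89), a' = -3/10 - (1/10)*sqrt(89). At the order-2 pole a set g(λ) = (λ - a)^2*f(λ) = [31/19] / (λ - a')^2.
Order-2 pole: residue = g'(a); g'(-3/10 + (1/10)*sqrt(89)) = -(7750/150499)*sqrt(89), so the residue is -(7750/150499)*sqrt(89).
List the singular points by increasing real part (a conjugate pair: the negative imaginary part first).


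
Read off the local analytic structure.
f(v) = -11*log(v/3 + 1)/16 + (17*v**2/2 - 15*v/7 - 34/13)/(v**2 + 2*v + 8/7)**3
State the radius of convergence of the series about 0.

Denominator factor (v**2 + 2*v + 8/7)^3: discriminant -4/7, complex-conjugate roots (-1) + ((1/7)*sqrt(7))*i and (-1) - ((1/7)*sqrt(7))*i; poles of order 3, moduli (2/7)*sqrt(14) and (2/7)*sqrt(14).
Branch term (-11/16)*log(1 - v/(-3)): its argument vanishes at v = -3, a logarithmic branch point, modulus 3.
The radius of convergence is the smallest modulus among the singular points: (2/7)*sqrt(14).

The radius of convergence is (2/7)*sqrt(14).


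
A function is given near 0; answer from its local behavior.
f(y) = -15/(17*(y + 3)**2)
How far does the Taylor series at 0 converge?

Denominator factor (y + 3)^2: pole of order 2 at -3, modulus 3.
The radius of convergence is the smallest modulus among the singular points: 3.

The radius of convergence is 3.


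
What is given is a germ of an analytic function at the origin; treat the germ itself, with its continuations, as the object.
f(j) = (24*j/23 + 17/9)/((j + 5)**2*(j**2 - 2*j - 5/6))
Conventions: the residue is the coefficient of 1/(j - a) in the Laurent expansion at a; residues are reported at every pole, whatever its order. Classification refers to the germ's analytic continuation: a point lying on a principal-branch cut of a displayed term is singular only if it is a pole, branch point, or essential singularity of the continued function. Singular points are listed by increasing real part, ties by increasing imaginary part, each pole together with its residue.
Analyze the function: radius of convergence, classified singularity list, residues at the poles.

Denominator factor (j + 5)^2: pole of order 2 at -5, modulus 5.
Denominator factor (j**2 - 2*j - 5/6): discriminant 22/3, real irrational roots 1 + (1/6)*sqrt(66) and 1 - (1/6)*sqrt(66); poles of order 1, moduli 1 + (1/6)*sqrt(66) and -1 + (1/6)*sqrt(66).
The radius of convergence is the smallest modulus among the singular points: -1 + (1/6)*sqrt(66).
At the order-2 pole -5 set g(j) = (j - (-5))^2*f(j) = (24*j/23 + 17/9)/(j**2 - 2*j - 5/6).
Order-2 pole: residue = g'(a); g'(-5) = -3552/966575, so the residue is -3552/966575.
The factor j**2 - 2*j - 5/6 splits as (j - a)(j - a') with a = 1 - (1/6)*sqrt(66), a' = 1 + (1/6)*sqrt(66). At the order-1 pole a set g(j) = (j - a)*f(j) = [(24*j/23 + 17/9)/(j + 5)**2] / (j - a').
Simple pole: residue = g(a) at a = 1 - (1/6)*sqrt(66), which is 1776/966575 - (109277/31896975)*sqrt(66).
The factor j**2 - 2*j - 5/6 splits as (j - a)(j - a') with a = 1 + (1/6)*sqrt(66), a' = 1 - (1/6)*sqrt(66). At the order-1 pole a set g(j) = (j - a)*f(j) = [(24*j/23 + 17/9)/(j + 5)**2] / (j - a').
Simple pole: residue = g(a) at a = 1 + (1/6)*sqrt(66), which is 1776/966575 + (109277/31896975)*sqrt(66).
List the singular points by increasing real part (a conjugate pair: the negative imaginary part first).

Radius of convergence at 0: -1 + (1/6)*sqrt(66).
At -5: a pole of order 2; residue -3552/966575.
At 1 - (1/6)*sqrt(66): a pole of order 1; residue 1776/966575 - (109277/31896975)*sqrt(66).
At 1 + (1/6)*sqrt(66): a pole of order 1; residue 1776/966575 + (109277/31896975)*sqrt(66).


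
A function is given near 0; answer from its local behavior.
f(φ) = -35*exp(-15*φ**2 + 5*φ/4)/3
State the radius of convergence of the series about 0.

The radius of convergence is infinite.

The factor exp(-15*φ**2 + 5*φ/4) is entire and contributes no finite singular point.
The polynomial part has no poles.
No finite singular points: the Taylor series at 0 converges everywhere.


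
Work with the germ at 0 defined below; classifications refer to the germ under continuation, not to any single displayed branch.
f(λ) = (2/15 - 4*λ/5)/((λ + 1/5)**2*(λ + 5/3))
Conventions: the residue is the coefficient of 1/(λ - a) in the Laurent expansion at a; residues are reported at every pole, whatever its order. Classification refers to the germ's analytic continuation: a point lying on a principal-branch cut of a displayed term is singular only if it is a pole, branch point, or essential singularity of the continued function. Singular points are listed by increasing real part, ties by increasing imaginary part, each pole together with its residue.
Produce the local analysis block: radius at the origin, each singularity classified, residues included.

Denominator factor (λ + 5/3): pole of order 1 at -5/3, modulus 5/3.
Denominator factor (λ + 1/5)^2: pole of order 2 at -1/5, modulus 1/5.
The radius of convergence is the smallest modulus among the singular points: 1/5.
At the order-1 pole -5/3 set g(λ) = (λ - (-5/3))*f(λ) = (2/15 - 4*λ/5)/(λ + 1/5)**2.
Simple pole: residue = g(a) at a = -5/3, which is 15/22.
At the order-2 pole -1/5 set g(λ) = (λ - (-1/5))^2*f(λ) = (2/15 - 4*λ/5)/(λ + 5/3).
Order-2 pole: residue = g'(a); g'(-1/5) = -15/22, so the residue is -15/22.
List the singular points by increasing real part (a conjugate pair: the negative imaginary part first).

Radius of convergence at 0: 1/5.
At -5/3: a pole of order 1; residue 15/22.
At -1/5: a pole of order 2; residue -15/22.


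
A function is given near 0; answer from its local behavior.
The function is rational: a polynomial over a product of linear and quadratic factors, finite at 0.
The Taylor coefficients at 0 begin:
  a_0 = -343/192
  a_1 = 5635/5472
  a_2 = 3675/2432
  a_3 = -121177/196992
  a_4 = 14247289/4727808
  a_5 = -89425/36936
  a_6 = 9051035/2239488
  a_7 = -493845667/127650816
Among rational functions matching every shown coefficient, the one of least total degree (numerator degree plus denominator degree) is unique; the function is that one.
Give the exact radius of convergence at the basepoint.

No rational of total degree below 6 reproduces all 8 coefficients; solving the [2/4] Pade equations on them gives f(ζ) = (12*ζ**2 - 9*ζ/19 - 21/4)/(ζ**2 - 4*ζ/7 - 12/7)**2, whose expansion matches every shown term.
Denominator factor (ζ**2 - 4*ζ/7 - 12/7)^2: discriminant 352/49, real irrational roots 2/7 + (2/7)*sqrt(22) and 2/7 - (2/7)*sqrt(22); poles of order 2, moduli 2/7 + (2/7)*sqrt(22) and -2/7 + (2/7)*sqrt(22).
The radius of convergence is the smallest modulus among the singular points: -2/7 + (2/7)*sqrt(22).

The radius of convergence is -2/7 + (2/7)*sqrt(22).


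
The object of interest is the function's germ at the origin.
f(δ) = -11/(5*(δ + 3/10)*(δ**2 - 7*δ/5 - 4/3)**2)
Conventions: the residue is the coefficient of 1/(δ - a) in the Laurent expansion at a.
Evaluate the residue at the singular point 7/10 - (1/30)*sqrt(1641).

The factor δ**2 - 7*δ/5 - 4/3 splits as (δ - a)(δ - a') with a = 7/10 - (1/30)*sqrt(1641), a' = 7/10 + (1/30)*sqrt(1641). At the order-2 pole a set g(δ) = (δ - a)^2*f(δ) = [-11/(5*(δ + 3/10))] / (δ - a')^2.
Order-2 pole: residue = g'(a); g'(7/10 - (1/30)*sqrt(1641)) = 99000/61009 + (663795000/18254441881)*sqrt(1641), so the residue is 99000/61009 + (663795000/18254441881)*sqrt(1641).

The residue is 99000/61009 + (663795000/18254441881)*sqrt(1641).


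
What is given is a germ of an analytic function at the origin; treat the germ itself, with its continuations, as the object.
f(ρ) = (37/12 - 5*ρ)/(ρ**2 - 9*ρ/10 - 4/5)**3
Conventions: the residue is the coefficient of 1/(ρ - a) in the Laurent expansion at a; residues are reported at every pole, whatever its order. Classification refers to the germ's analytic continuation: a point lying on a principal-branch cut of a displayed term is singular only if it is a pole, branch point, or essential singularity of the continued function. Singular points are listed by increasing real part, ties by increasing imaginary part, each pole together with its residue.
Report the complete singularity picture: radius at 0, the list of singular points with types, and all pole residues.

Denominator factor (ρ**2 - 9*ρ/10 - 4/5)^3: discriminant 401/100, real irrational roots 9/20 + (1/20)*sqrt(401) and 9/20 - (1/20)*sqrt(401); poles of order 3, moduli 9/20 + (1/20)*sqrt(401) and -9/20 + (1/20)*sqrt(401).
The radius of convergence is the smallest modulus among the singular points: -9/20 + (1/20)*sqrt(401).
The factor ρ**2 - 9*ρ/10 - 4/5 splits as (ρ - a)(ρ - a') with a = 9/20 - (1/20)*sqrt(401), a' = 9/20 + (1/20)*sqrt(401). At the order-3 pole a set g(ρ) = (ρ - a)^3*f(ρ) = [37/12 - 5*ρ] / (ρ - a')^3.
Order-3 pole: residue = g''(a)/2; g''(9/20 - (1/20)*sqrt(401)) = -(1000000/64481201)*sqrt(401), so the residue is -(500000/64481201)*sqrt(401).
The factor ρ**2 - 9*ρ/10 - 4/5 splits as (ρ - a)(ρ - a') with a = 9/20 + (1/20)*sqrt(401), a' = 9/20 - (1/20)*sqrt(401). At the order-3 pole a set g(ρ) = (ρ - a)^3*f(ρ) = [37/12 - 5*ρ] / (ρ - a')^3.
Order-3 pole: residue = g''(a)/2; g''(9/20 + (1/20)*sqrt(401)) = (1000000/64481201)*sqrt(401), so the residue is (500000/64481201)*sqrt(401).
List the singular points by increasing real part (a conjugate pair: the negative imaginary part first).

Radius of convergence at 0: -9/20 + (1/20)*sqrt(401).
At 9/20 - (1/20)*sqrt(401): a pole of order 3; residue -(500000/64481201)*sqrt(401).
At 9/20 + (1/20)*sqrt(401): a pole of order 3; residue (500000/64481201)*sqrt(401).


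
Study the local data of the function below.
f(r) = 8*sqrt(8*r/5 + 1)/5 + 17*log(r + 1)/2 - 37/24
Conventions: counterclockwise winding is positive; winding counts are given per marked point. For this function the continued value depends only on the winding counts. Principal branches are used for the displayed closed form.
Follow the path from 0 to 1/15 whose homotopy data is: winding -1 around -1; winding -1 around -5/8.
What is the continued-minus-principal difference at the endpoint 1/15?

The rational part is single-valued and drops out of the difference; each branch term changes only by its own monodromy.
(17/2)*log(1 - r/(-1)): each positive loop around -1 adds 2*pi*i to the log, so winding -1 contributes (17/2)*(-1)*2*pi*i = -(17)*pi*i.
(8/5)*sqrt(1 - r/(-5/8)): winding -1 is odd, the square root flips sign, contributing -2*(8/5)*sqrt(1 - (1/15)/(-5/8)) = -2*(8/5)*sqrt(83/75) = -(16/75)*sqrt(249).
Summing the contributions at r = 1/15 gives (-(16/75)*sqrt(249)) - ((17)*pi)*i.

Continued minus principal equals (-(16/75)*sqrt(249)) - ((17)*pi)*i.


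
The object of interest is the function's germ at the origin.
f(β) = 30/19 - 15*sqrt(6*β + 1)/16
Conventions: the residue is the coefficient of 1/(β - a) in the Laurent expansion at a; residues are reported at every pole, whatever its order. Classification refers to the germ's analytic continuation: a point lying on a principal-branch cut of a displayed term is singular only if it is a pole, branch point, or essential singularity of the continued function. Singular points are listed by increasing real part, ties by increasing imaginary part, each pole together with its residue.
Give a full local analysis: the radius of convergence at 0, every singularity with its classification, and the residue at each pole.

Radius of convergence at 0: 1/6.
At -1/6: an algebraic (square-root) branch point.

Branch term (-15/16)*sqrt(1 - β/(-1/6)): its argument vanishes at β = -1/6, a square-root branch point, modulus 1/6.
The radius of convergence is the smallest modulus among the singular points: 1/6.


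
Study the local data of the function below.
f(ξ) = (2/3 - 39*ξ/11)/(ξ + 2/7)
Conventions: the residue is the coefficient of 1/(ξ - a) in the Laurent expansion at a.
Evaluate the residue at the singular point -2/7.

At the order-1 pole -2/7 set g(ξ) = (ξ - (-2/7))*f(ξ) = 2/3 - 39*ξ/11.
Simple pole: residue = g(a) at a = -2/7, which is 388/231.

The residue is 388/231.


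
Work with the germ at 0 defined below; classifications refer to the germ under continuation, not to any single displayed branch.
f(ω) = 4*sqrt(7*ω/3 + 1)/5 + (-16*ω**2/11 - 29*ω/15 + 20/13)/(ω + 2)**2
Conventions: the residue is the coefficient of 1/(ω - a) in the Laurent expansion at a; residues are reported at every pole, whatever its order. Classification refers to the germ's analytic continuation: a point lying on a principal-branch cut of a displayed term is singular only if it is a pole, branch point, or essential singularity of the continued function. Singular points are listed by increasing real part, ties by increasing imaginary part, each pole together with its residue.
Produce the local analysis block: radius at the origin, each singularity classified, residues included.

Radius of convergence at 0: 3/7.
At -2: a pole of order 2; residue 641/165.
At -3/7: an algebraic (square-root) branch point.

Denominator factor (ω + 2)^2: pole of order 2 at -2, modulus 2.
Branch term (4/5)*sqrt(1 - ω/(-3/7)): its argument vanishes at ω = -3/7, a square-root branch point, modulus 3/7.
The radius of convergence is the smallest modulus among the singular points: 3/7.
The branch term is analytic at -2 and contributes nothing to the residue; only the rational part matters.
At the order-2 pole -2 set g(ω) = (ω - (-2))^2*(rational part) = -16*ω**2/11 - 29*ω/15 + 20/13.
Order-2 pole: residue = g'(a); g'(-2) = 641/165, so the residue is 641/165.
List the singular points by increasing real part (a conjugate pair: the negative imaginary part first).


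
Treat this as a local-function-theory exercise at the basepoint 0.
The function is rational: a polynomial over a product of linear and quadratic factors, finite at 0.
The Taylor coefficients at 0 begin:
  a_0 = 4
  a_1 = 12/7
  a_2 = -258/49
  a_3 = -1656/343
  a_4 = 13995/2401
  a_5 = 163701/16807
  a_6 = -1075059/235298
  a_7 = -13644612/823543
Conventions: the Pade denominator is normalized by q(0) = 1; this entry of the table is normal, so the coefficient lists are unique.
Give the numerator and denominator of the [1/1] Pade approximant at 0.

Taylor coefficients needed (read off): a_0 = 4, a_1 = 12/7, a_2 = -258/49.
Write the denominator as Q(χ) = 1 + q1*χ. Requiring Q*f - P = O(χ^3) with deg P <= 1 kills the coefficients of χ^2..χ^2 in Q*f:
  χ^2: a_2 + q1*a_1 = 0, i.e. -258/49 + (12/7)*q1 = 0.
Solving this linear system: q1 = 43/14.
The numerator is Q*f truncated at degree 1: P0 = a_0 = 4; P1 = a_1 + q1*a_0 = 14.

The Pade approximant has numerator coefficients [4, 14]; denominator coefficients [1, 43/14].


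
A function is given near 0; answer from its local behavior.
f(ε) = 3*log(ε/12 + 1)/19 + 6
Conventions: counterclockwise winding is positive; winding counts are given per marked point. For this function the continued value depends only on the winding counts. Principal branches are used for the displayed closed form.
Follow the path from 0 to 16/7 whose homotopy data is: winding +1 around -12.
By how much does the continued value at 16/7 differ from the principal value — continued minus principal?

Continued minus principal equals (6/19)*pi*i.

The rational part is single-valued and drops out of the difference; each branch term changes only by its own monodromy.
(3/19)*log(1 - ε/(-12)): each positive loop around -12 adds 2*pi*i to the log, so winding +1 contributes (3/19)*(1)*2*pi*i = (6/19)*pi*i.
Summing the contributions at ε = 16/7 gives (6/19)*pi*i.


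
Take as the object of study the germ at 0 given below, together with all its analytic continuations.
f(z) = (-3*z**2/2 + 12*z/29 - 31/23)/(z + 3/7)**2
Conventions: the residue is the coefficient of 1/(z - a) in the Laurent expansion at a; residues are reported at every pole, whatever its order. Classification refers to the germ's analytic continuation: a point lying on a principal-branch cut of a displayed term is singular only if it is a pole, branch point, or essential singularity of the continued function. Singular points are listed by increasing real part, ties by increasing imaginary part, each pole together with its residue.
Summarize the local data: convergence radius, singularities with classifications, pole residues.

Denominator factor (z + 3/7)^2: pole of order 2 at -3/7, modulus 3/7.
The radius of convergence is the smallest modulus among the singular points: 3/7.
At the order-2 pole -3/7 set g(z) = (z - (-3/7))^2*f(z) = -3*z**2/2 + 12*z/29 - 31/23.
Order-2 pole: residue = g'(a); g'(-3/7) = 345/203, so the residue is 345/203.

Radius of convergence at 0: 3/7.
At -3/7: a pole of order 2; residue 345/203.


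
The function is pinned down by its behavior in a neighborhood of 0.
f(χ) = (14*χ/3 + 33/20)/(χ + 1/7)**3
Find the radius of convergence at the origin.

Denominator factor (χ + 1/7)^3: pole of order 3 at -1/7, modulus 1/7.
The radius of convergence is the smallest modulus among the singular points: 1/7.

The radius of convergence is 1/7.


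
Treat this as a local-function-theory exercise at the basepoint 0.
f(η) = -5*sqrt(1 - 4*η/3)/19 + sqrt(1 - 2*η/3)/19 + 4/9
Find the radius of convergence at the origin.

The radius of convergence is 3/4.

Branch term (-5/19)*sqrt(1 - η/(3/4)): its argument vanishes at η = 3/4, a square-root branch point, modulus 3/4.
Branch term (1/19)*sqrt(1 - η/(3/2)): its argument vanishes at η = 3/2, a square-root branch point, modulus 3/2.
The radius of convergence is the smallest modulus among the singular points: 3/4.


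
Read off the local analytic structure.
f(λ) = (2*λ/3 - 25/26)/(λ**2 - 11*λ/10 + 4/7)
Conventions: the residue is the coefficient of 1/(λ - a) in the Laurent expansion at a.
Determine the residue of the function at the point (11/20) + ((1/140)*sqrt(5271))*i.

The factor λ**2 - 11*λ/10 + 4/7 splits as (λ - a)(λ - a') with a = (11/20) + ((1/140)*sqrt(5271))*i, a' = (11/20) - ((1/140)*sqrt(5271))*i. At the order-1 pole a set g(λ) = (λ - a)*f(λ) = [2*λ/3 - 25/26] / (λ - a').
Simple pole: residue = g(a) at a = (11/20) + ((1/140)*sqrt(5271))*i, which is (1/3) + ((232/29367)*sqrt(5271))*i.

The residue is (1/3) + ((232/29367)*sqrt(5271))*i.


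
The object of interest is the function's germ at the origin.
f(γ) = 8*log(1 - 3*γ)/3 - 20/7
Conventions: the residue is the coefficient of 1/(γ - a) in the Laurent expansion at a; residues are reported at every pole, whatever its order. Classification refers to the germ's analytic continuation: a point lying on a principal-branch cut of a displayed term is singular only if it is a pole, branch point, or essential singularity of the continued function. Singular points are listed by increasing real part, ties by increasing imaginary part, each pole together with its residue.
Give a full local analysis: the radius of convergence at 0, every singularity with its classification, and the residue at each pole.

Radius of convergence at 0: 1/3.
At 1/3: a logarithmic branch point.

Branch term (8/3)*log(1 - γ/(1/3)): its argument vanishes at γ = 1/3, a logarithmic branch point, modulus 1/3.
The radius of convergence is the smallest modulus among the singular points: 1/3.


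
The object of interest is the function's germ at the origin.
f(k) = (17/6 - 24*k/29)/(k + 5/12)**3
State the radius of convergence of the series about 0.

Denominator factor (k + 5/12)^3: pole of order 3 at -5/12, modulus 5/12.
The radius of convergence is the smallest modulus among the singular points: 5/12.

The radius of convergence is 5/12.


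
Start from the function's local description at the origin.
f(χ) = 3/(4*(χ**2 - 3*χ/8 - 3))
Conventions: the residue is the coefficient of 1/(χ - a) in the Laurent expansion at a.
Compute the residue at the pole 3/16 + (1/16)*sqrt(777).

The residue is (2/259)*sqrt(777).

The factor χ**2 - 3*χ/8 - 3 splits as (χ - a)(χ - a') with a = 3/16 + (1/16)*sqrt(777), a' = 3/16 - (1/16)*sqrt(777). At the order-1 pole a set g(χ) = (χ - a)*f(χ) = [3/4] / (χ - a').
Simple pole: residue = g(a) at a = 3/16 + (1/16)*sqrt(777), which is (2/259)*sqrt(777).


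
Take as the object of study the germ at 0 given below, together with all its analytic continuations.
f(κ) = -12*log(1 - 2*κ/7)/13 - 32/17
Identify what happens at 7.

The point is a regular point.

There is no denominator, hence no pole anywhere.
Branch term log(1 - κ/(7/2)): argument at 7 is -1, nonzero, so 7 is not its branch point (a point on a principal cut is still regular for the continued germ).
So the germ continues analytically to 7.


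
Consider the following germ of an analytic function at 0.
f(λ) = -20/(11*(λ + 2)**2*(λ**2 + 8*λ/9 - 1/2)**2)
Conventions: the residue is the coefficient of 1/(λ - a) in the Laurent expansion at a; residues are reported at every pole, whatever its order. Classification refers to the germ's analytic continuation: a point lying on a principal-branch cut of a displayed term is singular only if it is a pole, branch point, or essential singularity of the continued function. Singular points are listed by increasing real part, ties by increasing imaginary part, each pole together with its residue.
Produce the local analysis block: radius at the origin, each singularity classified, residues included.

Radius of convergence at 0: -4/9 + (1/18)*sqrt(226).
At -2: a pole of order 2; residue -725760/327701.
At -4/9 - (1/18)*sqrt(226): a pole of order 2; residue 362880/327701 + (243678780/4184414069)*sqrt(226).
At -4/9 + (1/18)*sqrt(226): a pole of order 2; residue 362880/327701 - (243678780/4184414069)*sqrt(226).


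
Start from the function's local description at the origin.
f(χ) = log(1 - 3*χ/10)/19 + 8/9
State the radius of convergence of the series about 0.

Branch term (1/19)*log(1 - χ/(10/3)): its argument vanishes at χ = 10/3, a logarithmic branch point, modulus 10/3.
The radius of convergence is the smallest modulus among the singular points: 10/3.

The radius of convergence is 10/3.


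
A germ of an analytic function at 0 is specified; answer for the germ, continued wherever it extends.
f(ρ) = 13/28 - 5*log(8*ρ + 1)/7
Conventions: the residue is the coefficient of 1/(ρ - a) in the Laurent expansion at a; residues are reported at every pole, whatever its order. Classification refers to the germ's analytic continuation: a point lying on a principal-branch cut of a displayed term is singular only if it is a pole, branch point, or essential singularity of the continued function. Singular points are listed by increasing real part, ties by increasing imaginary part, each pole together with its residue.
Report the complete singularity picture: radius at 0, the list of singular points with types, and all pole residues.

Branch term (-5/7)*log(1 - ρ/(-1/8)): its argument vanishes at ρ = -1/8, a logarithmic branch point, modulus 1/8.
The radius of convergence is the smallest modulus among the singular points: 1/8.

Radius of convergence at 0: 1/8.
At -1/8: a logarithmic branch point.


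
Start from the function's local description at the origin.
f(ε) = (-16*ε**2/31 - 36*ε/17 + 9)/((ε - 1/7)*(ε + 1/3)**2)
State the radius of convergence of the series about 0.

The radius of convergence is 1/7.

Denominator factor (ε - 1/7): pole of order 1 at 1/7, modulus 1/7.
Denominator factor (ε + 1/3)^2: pole of order 2 at -1/3, modulus 1/3.
The radius of convergence is the smallest modulus among the singular points: 1/7.


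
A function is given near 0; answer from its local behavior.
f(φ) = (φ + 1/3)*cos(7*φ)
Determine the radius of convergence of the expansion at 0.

The factor cos(7*φ) is entire and contributes no finite singular point.
The polynomial part has no poles.
No finite singular points: the Taylor series at 0 converges everywhere.

The radius of convergence is infinite.


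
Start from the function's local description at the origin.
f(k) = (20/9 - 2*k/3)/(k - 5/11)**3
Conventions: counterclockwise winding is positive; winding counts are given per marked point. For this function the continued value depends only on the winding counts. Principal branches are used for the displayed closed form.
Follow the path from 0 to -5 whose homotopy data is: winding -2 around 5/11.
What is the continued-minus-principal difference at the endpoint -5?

The function is rational, hence single-valued: continuing it around any pole returns the same value, so the difference is 0.

Continued minus principal equals 0.


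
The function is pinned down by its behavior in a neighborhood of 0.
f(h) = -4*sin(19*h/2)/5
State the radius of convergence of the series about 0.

The radius of convergence is infinite.

The factor -sin(19*h/2) is entire and contributes no finite singular point.
The polynomial part has no poles.
No finite singular points: the Taylor series at 0 converges everywhere.


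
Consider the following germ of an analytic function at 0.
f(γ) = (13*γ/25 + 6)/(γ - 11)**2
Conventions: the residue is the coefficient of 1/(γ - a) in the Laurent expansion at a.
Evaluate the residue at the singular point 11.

At the order-2 pole 11 set g(γ) = (γ - (11))^2*f(γ) = 13*γ/25 + 6.
Order-2 pole: residue = g'(a); g'(11) = 13/25, so the residue is 13/25.

The residue is 13/25.


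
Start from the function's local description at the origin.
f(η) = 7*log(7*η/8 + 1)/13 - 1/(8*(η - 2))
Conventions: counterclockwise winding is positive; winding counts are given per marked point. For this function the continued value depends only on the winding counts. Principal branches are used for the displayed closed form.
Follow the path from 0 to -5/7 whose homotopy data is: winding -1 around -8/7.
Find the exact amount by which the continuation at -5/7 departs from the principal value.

The rational part is single-valued and drops out of the difference; each branch term changes only by its own monodromy.
(7/13)*log(1 - η/(-8/7)): each positive loop around -8/7 adds 2*pi*i to the log, so winding -1 contributes (7/13)*(-1)*2*pi*i = -(14/13)*pi*i.
Summing the contributions at η = -5/7 gives -(14/13)*pi*i.

Continued minus principal equals -(14/13)*pi*i.


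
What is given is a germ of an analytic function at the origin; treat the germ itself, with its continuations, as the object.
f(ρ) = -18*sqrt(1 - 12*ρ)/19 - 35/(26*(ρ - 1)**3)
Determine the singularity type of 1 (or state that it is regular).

The denominator factor ρ - 1 vanishes at 1 and appears to the power 3; the numerator there equals -35/26, nonzero, and no other factor vanishes.
The branch terms are analytic at this point.
Hence a pole whose order is the multiplicity, 3.

The point is a pole of order 3.


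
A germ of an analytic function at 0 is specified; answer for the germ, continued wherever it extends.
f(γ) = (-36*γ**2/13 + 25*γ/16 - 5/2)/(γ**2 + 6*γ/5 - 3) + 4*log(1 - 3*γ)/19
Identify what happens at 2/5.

The point is a regular point.

Denominator factors: γ**2 + 6*γ/5 - 3 = -59/25 at γ = 2/5 — none vanishes.
Branch term log(1 - γ/(1/3)): argument at 2/5 is -1/5, nonzero, so 2/5 is not its branch point (a point on a principal cut is still regular for the continued germ).
So the germ continues analytically to 2/5.


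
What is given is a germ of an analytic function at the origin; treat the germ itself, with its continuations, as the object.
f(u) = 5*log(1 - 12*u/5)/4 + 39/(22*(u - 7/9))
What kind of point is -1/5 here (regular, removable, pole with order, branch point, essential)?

Denominator factors: u - 7/9 = -44/45 at u = -1/5 — none vanishes.
Branch term log(1 - u/(5/12)): argument at -1/5 is 37/25, nonzero, so -1/5 is not its branch point (a point on a principal cut is still regular for the continued germ).
So the germ continues analytically to -1/5.

The point is a regular point.


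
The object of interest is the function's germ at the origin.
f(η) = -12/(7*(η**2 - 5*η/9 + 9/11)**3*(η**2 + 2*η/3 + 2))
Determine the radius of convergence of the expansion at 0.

Denominator factor (η**2 - 5*η/9 + 9/11)^3: discriminant -2641/891, complex-conjugate roots (5/18) + ((1/198)*sqrt(29051))*i and (5/18) - ((1/198)*sqrt(29051))*i; poles of order 3, moduli (3/11)*sqrt(11) and (3/11)*sqrt(11).
Denominator factor (η**2 + 2*η/3 + 2): discriminant -68/9, complex-conjugate roots (-1/3) + ((1/3)*sqrt(17))*i and (-1/3) - ((1/3)*sqrt(17))*i; poles of order 1, moduli sqrt(2) and sqrt(2).
The radius of convergence is the smallest modulus among the singular points: (3/11)*sqrt(11).

The radius of convergence is (3/11)*sqrt(11).


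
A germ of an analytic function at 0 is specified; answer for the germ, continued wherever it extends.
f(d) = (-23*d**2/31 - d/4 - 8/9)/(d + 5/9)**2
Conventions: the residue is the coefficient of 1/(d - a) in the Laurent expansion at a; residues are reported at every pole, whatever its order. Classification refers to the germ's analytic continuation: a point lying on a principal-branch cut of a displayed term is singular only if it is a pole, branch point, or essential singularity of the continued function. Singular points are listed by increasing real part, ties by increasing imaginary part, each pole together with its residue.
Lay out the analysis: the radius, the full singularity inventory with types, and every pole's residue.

Radius of convergence at 0: 5/9.
At -5/9: a pole of order 2; residue 641/1116.

Denominator factor (d + 5/9)^2: pole of order 2 at -5/9, modulus 5/9.
The radius of convergence is the smallest modulus among the singular points: 5/9.
At the order-2 pole -5/9 set g(d) = (d - (-5/9))^2*f(d) = -23*d**2/31 - d/4 - 8/9.
Order-2 pole: residue = g'(a); g'(-5/9) = 641/1116, so the residue is 641/1116.


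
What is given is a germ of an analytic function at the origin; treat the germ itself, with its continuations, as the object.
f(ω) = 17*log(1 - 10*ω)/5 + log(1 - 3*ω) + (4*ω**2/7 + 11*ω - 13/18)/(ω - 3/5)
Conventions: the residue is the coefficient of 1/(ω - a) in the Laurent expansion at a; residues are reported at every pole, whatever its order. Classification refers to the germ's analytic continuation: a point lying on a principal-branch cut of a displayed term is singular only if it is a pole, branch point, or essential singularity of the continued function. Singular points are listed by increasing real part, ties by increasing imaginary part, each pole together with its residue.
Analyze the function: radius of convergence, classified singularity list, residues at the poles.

Radius of convergence at 0: 1/10.
At 1/10: a logarithmic branch point.
At 1/3: a logarithmic branch point.
At 3/5: a pole of order 1; residue 19163/3150.

Denominator factor (ω - 3/5): pole of order 1 at 3/5, modulus 3/5.
Branch term (17/5)*log(1 - ω/(1/10)): its argument vanishes at ω = 1/10, a logarithmic branch point, modulus 1/10.
Branch term (1)*log(1 - ω/(1/3)): its argument vanishes at ω = 1/3, a logarithmic branch point, modulus 1/3.
The radius of convergence is the smallest modulus among the singular points: 1/10.
The branch terms are analytic at 3/5 and contribute nothing to the residue; only the rational part matters.
At the order-1 pole 3/5 set g(ω) = (ω - (3/5))*(rational part) = 4*ω**2/7 + 11*ω - 13/18.
Simple pole: residue = g(a) at a = 3/5, which is 19163/3150.
List the singular points by increasing real part (a conjugate pair: the negative imaginary part first).


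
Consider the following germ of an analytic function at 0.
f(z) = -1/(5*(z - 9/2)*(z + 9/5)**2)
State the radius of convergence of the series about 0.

The radius of convergence is 9/5.

Denominator factor (z + 9/5)^2: pole of order 2 at -9/5, modulus 9/5.
Denominator factor (z - 9/2): pole of order 1 at 9/2, modulus 9/2.
The radius of convergence is the smallest modulus among the singular points: 9/5.


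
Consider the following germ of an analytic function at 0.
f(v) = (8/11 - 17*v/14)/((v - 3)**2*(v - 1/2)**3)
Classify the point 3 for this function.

The point is a pole of order 2.

The denominator factor v - 3 vanishes at 3 and appears to the power 2; the numerator there equals -449/154, nonzero, and no other factor vanishes.
Hence a pole whose order is the multiplicity, 2.


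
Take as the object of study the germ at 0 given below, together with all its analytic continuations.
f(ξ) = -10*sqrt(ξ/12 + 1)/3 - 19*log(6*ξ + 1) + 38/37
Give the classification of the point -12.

The point is an algebraic (square-root) branch point.

The term (-10/3)*sqrt(1 - ξ/(-12)) has argument 1 - -12/(-12) = 0 at -12: a square-root (algebraic, two-sheeted) branch point; the remaining terms are analytic or single-valued there.


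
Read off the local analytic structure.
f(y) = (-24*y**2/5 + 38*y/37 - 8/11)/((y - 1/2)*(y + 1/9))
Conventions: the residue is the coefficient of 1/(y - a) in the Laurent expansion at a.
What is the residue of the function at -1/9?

The residue is 98972/67155.

At the order-1 pole -1/9 set g(y) = (y - (-1/9))*f(y) = (-24*y**2/5 + 38*y/37 - 8/11)/(y - 1/2).
Simple pole: residue = g(a) at a = -1/9, which is 98972/67155.


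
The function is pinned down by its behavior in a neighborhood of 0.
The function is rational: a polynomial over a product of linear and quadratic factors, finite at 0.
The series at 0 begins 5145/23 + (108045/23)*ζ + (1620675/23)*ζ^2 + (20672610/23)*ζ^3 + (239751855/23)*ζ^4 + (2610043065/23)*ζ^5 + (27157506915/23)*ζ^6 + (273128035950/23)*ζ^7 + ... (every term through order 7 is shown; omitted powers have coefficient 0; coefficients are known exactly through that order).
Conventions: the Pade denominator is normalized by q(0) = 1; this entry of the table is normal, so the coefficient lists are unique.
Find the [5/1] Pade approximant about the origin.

Taylor coefficients needed (read off): a_0 = 5145/23, a_1 = 108045/23, a_2 = 1620675/23, a_3 = 20672610/23, a_4 = 239751855/23, a_5 = 2610043065/23, a_6 = 27157506915/23.
Write the denominator as Q(ζ) = 1 + q1*ζ. Requiring Q*f - P = O(ζ^7) with deg P <= 5 kills the coefficients of ζ^6..ζ^6 in Q*f:
  ζ^6: a_6 + q1*a_5 = 0, i.e. 27157506915/23 + (2610043065/23)*q1 = 0.
Solving this linear system: q1 = -15389/1479.
The numerator is Q*f truncated at degree 5: P0 = a_0 = 5145/23; P1 = a_1 + q1*a_0 = 26874050/11339; P2 = a_2 + q1*a_1 = 244757940/11339; P3 = a_3 + q1*a_2 = 1878074205/11339; P4 = a_4 + q1*a_3 = 12154066085/11339; P5 = a_5 + q1*a_4 = 56904132180/11339.

The Pade approximant has numerator coefficients [5145/23, 26874050/11339, 244757940/11339, 1878074205/11339, 12154066085/11339, 56904132180/11339]; denominator coefficients [1, -15389/1479].


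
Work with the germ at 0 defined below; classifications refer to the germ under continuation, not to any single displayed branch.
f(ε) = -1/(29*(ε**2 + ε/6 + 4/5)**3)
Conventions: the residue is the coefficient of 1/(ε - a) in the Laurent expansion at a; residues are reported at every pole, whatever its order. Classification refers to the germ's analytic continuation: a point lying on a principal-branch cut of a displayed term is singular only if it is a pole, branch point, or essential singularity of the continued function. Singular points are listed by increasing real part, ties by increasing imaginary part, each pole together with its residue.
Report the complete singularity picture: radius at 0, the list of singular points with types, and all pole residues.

Radius of convergence at 0: (2/5)*sqrt(5).
At (-1/12) - ((1/60)*sqrt(2855))*i: a pole of order 3; residue -((1166400/5398912919)*sqrt(2855))*i.
At (-1/12) + ((1/60)*sqrt(2855))*i: a pole of order 3; residue ((1166400/5398912919)*sqrt(2855))*i.

Denominator factor (ε**2 + ε/6 + 4/5)^3: discriminant -571/180, complex-conjugate roots (-1/12) + ((1/60)*sqrt(2855))*i and (-1/12) - ((1/60)*sqrt(2855))*i; poles of order 3, moduli (2/5)*sqrt(5) and (2/5)*sqrt(5).
The radius of convergence is the smallest modulus among the singular points: (2/5)*sqrt(5).
The factor ε**2 + ε/6 + 4/5 splits as (ε - a)(ε - a') with a = (-1/12) - ((1/60)*sqrt(2855))*i, a' = (-1/12) + ((1/60)*sqrt(2855))*i. At the order-3 pole a set g(ε) = (ε - a)^3*f(ε) = [-1/29] / (ε - a')^3.
Order-3 pole: residue = g''(a)/2; g''((-1/12) - ((1/60)*sqrt(2855))*i) = -((2332800/5398912919)*sqrt(2855))*i, so the residue is -((1166400/5398912919)*sqrt(2855))*i.
The factor ε**2 + ε/6 + 4/5 splits as (ε - a)(ε - a') with a = (-1/12) + ((1/60)*sqrt(2855))*i, a' = (-1/12) - ((1/60)*sqrt(2855))*i. At the order-3 pole a set g(ε) = (ε - a)^3*f(ε) = [-1/29] / (ε - a')^3.
Order-3 pole: residue = g''(a)/2; g''((-1/12) + ((1/60)*sqrt(2855))*i) = ((2332800/5398912919)*sqrt(2855))*i, so the residue is ((1166400/5398912919)*sqrt(2855))*i.
List the singular points by increasing real part (a conjugate pair: the negative imaginary part first).


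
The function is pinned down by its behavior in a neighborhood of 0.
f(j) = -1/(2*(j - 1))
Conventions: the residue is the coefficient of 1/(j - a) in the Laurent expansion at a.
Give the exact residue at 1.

At the order-1 pole 1 set g(j) = (j - (1))*f(j) = -1/2.
Simple pole: residue = g(a) at a = 1, which is -1/2.

The residue is -1/2.


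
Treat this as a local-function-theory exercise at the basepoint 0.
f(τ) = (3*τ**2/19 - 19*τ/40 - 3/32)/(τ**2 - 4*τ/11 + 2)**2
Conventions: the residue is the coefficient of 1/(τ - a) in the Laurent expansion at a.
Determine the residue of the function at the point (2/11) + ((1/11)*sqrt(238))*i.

The factor τ**2 - 4*τ/11 + 2 splits as (τ - a)(τ - a') with a = (2/11) + ((1/11)*sqrt(238))*i, a' = (2/11) - ((1/11)*sqrt(238))*i. At the order-2 pole a set g(τ) = (τ - a)^2*f(τ) = [3*τ**2/19 - 19*τ/40 - 3/32] / (τ - a')^2.
Order-2 pole: residue = g'(a); g'((2/11) + ((1/11)*sqrt(238))*i) = -((548977/688791040)*sqrt(238))*i, so the residue is -((548977/688791040)*sqrt(238))*i.

The residue is -((548977/688791040)*sqrt(238))*i.


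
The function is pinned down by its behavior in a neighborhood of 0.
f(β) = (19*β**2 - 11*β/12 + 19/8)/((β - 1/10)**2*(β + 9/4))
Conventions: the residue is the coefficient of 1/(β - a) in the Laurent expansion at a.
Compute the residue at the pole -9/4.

At the order-1 pole -9/4 set g(β) = (β - (-9/4))*f(β) = (19*β**2 - 11*β/12 + 19/8)/(β - 1/10)**2.
Simple pole: residue = g(a) at a = -9/4, which is 40250/2209.

The residue is 40250/2209.


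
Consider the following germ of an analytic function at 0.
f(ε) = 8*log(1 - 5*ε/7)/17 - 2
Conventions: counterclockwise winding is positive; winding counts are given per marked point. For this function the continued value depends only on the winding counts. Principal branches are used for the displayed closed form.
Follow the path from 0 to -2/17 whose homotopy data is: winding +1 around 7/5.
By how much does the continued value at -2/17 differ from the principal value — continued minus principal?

The rational part is single-valued and drops out of the difference; each branch term changes only by its own monodromy.
(8/17)*log(1 - ε/(7/5)): each positive loop around 7/5 adds 2*pi*i to the log, so winding +1 contributes (8/17)*(1)*2*pi*i = (16/17)*pi*i.
Summing the contributions at ε = -2/17 gives (16/17)*pi*i.

Continued minus principal equals (16/17)*pi*i.
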